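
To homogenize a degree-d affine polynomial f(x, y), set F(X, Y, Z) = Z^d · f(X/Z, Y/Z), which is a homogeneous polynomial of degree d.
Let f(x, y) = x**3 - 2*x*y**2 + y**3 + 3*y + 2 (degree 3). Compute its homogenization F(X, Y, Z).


F(X, Y, Z) = X**3 - 2*X*Y**2 + Y**3 + 3*Y*Z**2 + 2*Z**3

deg(f) = 3.
Substitute x = X/Z, y = Y/Z into f, then multiply by Z^3.
  monomial 1·x^3·y^0 ↦ 1·X^3·Y^0·Z^0.
  monomial -2·x^1·y^2 ↦ -2·X^1·Y^2·Z^0.
  monomial 1·x^0·y^3 ↦ 1·X^0·Y^3·Z^0.
  monomial 3·x^0·y^1 ↦ 3·X^0·Y^1·Z^2.
  monomial 2·x^0·y^0 ↦ 2·X^0·Y^0·Z^3.
Collecting: F(X, Y, Z) = X**3 - 2*X*Y**2 + Y**3 + 3*Y*Z**2 + 2*Z**3.


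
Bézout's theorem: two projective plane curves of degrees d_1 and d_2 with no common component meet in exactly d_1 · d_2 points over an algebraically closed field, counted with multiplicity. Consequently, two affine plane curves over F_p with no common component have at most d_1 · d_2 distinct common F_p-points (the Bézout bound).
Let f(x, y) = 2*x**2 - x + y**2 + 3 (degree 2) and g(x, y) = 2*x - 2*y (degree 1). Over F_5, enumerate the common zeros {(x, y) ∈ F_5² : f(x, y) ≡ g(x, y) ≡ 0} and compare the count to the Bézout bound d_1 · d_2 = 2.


Common zeros: {(1, 1)}; count = 1; Bézout bound = 2.

deg(f) = 2, deg(g) = 1, so Bézout bound = 2.
Scan x ∈ F_5. For each x, list the y ∈ F_5 with f(x, y) ≡ 0 and those with g(x, y) ≡ 0 (mod 5); the common zeros in that column are the intersection.
  x = 0: f ≡ 0 at y ∈ ∅; g ≡ 0 at y ∈ {0}; common: ∅.
  x = 1: f ≡ 0 at y ∈ {1, 4}; g ≡ 0 at y ∈ {1}; common: {1}.
  x = 2: f ≡ 0 at y ∈ {1, 4}; g ≡ 0 at y ∈ {2}; common: ∅.
  x = 3: f ≡ 0 at y ∈ ∅; g ≡ 0 at y ∈ {3}; common: ∅.
  x = 4: f ≡ 0 at y ∈ {2, 3}; g ≡ 0 at y ∈ {4}; common: ∅.
Collecting: common zeros = {(1, 1)}, so the count is 1.
Comparison with the Bézout bound: 1 ≤ 2 = deg(f)·deg(g), as expected for curves with no common component (the affine F_5-count falls short of the bound because intersections may lie at infinity, over extension fields, or carry multiplicity).


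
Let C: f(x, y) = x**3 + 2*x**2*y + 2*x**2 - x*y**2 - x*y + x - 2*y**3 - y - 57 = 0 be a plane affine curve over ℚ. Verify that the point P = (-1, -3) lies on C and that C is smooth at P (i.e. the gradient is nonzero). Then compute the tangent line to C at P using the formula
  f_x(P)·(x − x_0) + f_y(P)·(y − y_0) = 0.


Tangent line at P: 6*x - 58*y - 168 = 0.

Step 1: f(-1, -3) = 0, so P lies on C.
Step 2: partial derivatives
  f_x(x, y) = 3*x**2 + 4*x*y + 4*x - y**2 - y + 1, f_y(x, y) = 2*x**2 - 2*x*y - x - 6*y**2 - 1.
  f_x(P) = 6, f_y(P) = -58 (gradient nonzero, so P is smooth).
Step 3: tangent line at P: 6·(x − -1) + -58·(y − -3) = 0.
Expanding: 6*x - 58*y - 168 = 0.


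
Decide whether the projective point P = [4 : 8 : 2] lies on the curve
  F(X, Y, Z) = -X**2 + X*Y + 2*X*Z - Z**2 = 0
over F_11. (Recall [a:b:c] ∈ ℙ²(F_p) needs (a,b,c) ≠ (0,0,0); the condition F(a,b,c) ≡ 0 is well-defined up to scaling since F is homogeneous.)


F(4,8,2) ≡ 6 (mod 11); P is NOT on the curve.

Evaluate F(4, 8, 2) term-by-term (mod 11).
  -X**2 ↦ -1·16·1·1 = -16
  X*Y ↦ 1·4·8·1 = 32
  2*X*Z ↦ 2·4·1·2 = 16
  -Z**2 ↦ -1·1·1·4 = -4
Sum: F(4, 8, 2) = (-16) + (32) + (16) + (-4) = 28.
Reducing mod 11: 28 ≡ 6 (mod 11).
Since F(a, b, c) ≡ 6 ≠ 0 (mod 11), P does NOT lie on the curve.


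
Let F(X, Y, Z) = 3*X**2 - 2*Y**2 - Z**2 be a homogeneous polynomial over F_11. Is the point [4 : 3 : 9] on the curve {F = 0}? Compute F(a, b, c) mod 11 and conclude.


F(4,3,9) ≡ 4 (mod 11); P is NOT on the curve.

Evaluate F(4, 3, 9) term-by-term (mod 11).
  3*X**2 ↦ 3·16·1·1 = 48
  -2*Y**2 ↦ -2·1·9·1 = -18
  -Z**2 ↦ -1·1·1·81 = -81
Sum: F(4, 3, 9) = (48) + (-18) + (-81) = -51.
Reducing mod 11: -51 ≡ 4 (mod 11).
Since F(a, b, c) ≡ 4 ≠ 0 (mod 11), P does NOT lie on the curve.


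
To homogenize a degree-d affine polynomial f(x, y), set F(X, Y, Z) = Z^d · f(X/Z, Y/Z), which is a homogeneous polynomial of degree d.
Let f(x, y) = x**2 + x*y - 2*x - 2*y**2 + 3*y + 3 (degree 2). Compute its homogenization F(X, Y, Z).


F(X, Y, Z) = X**2 + X*Y - 2*X*Z - 2*Y**2 + 3*Y*Z + 3*Z**2

deg(f) = 2.
Substitute x = X/Z, y = Y/Z into f, then multiply by Z^2.
  monomial 1·x^2·y^0 ↦ 1·X^2·Y^0·Z^0.
  monomial 1·x^1·y^1 ↦ 1·X^1·Y^1·Z^0.
  monomial -2·x^1·y^0 ↦ -2·X^1·Y^0·Z^1.
  monomial -2·x^0·y^2 ↦ -2·X^0·Y^2·Z^0.
  monomial 3·x^0·y^1 ↦ 3·X^0·Y^1·Z^1.
  monomial 3·x^0·y^0 ↦ 3·X^0·Y^0·Z^2.
Collecting: F(X, Y, Z) = X**2 + X*Y - 2*X*Z - 2*Y**2 + 3*Y*Z + 3*Z**2.


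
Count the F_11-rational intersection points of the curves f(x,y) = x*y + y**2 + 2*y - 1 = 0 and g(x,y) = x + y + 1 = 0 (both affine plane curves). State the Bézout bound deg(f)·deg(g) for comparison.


Common zeros: {(9, 1)}; count = 1; Bézout bound = 2.

deg(f) = 2, deg(g) = 1, so Bézout bound = 2.
Scan x ∈ F_11. For each x, list the y ∈ F_11 with f(x, y) ≡ 0 and those with g(x, y) ≡ 0 (mod 11); the common zeros in that column are the intersection.
  x = 0: f ≡ 0 at y ∈ ∅; g ≡ 0 at y ∈ {10}; common: ∅.
  x = 1: f ≡ 0 at y ∈ ∅; g ≡ 0 at y ∈ {9}; common: ∅.
  x = 2: f ≡ 0 at y ∈ {2, 5}; g ≡ 0 at y ∈ {8}; common: ∅.
  x = 3: f ≡ 0 at y ∈ ∅; g ≡ 0 at y ∈ {7}; common: ∅.
  x = 4: f ≡ 0 at y ∈ ∅; g ≡ 0 at y ∈ {6}; common: ∅.
  x = 5: f ≡ 0 at y ∈ {6, 9}; g ≡ 0 at y ∈ {5}; common: ∅.
  x = 6: f ≡ 0 at y ∈ ∅; g ≡ 0 at y ∈ {4}; common: ∅.
  x = 7: f ≡ 0 at y ∈ ∅; g ≡ 0 at y ∈ {3}; common: ∅.
  x = 8: f ≡ 0 at y ∈ {4, 8}; g ≡ 0 at y ∈ {2}; common: ∅.
  x = 9: f ≡ 0 at y ∈ {1, 10}; g ≡ 0 at y ∈ {1}; common: {1}.
  x = 10: f ≡ 0 at y ∈ {3, 7}; g ≡ 0 at y ∈ {0}; common: ∅.
Collecting: common zeros = {(9, 1)}, so the count is 1.
Comparison with the Bézout bound: 1 ≤ 2 = deg(f)·deg(g), as expected for curves with no common component (the affine F_11-count falls short of the bound because intersections may lie at infinity, over extension fields, or carry multiplicity).


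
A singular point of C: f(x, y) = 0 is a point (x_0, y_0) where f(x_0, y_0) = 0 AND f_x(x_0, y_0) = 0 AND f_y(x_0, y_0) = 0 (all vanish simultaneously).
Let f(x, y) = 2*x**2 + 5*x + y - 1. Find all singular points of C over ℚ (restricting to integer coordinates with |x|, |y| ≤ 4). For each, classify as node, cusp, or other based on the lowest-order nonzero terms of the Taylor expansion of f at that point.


No singular points in the scanned grid; C is smooth there.

Compute partial derivatives:
  f_x = 4*x + 5.
  f_y = 1.
f_y = 1 is a nonzero constant, so f_y never vanishes: no point (x, y) can satisfy f = f_x = f_y = 0. In particular no (x, y) ∈ {−4, ..., 4}² is singular; the curve is smooth.


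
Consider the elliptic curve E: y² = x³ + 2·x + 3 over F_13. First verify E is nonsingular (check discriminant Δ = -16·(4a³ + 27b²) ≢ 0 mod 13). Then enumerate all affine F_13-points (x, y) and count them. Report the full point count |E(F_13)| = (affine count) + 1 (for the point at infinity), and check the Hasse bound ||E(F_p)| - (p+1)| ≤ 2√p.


Affine points = {(0, 4), (0, 9), (3, 6), (3, 7), (4, 6), (4, 7), (6, 6), (6, 7), (7, 3), (7, 10), (9, 3), (9, 10), (10, 3), (10, 10), (11, 2), (11, 11), (12, 0)}; affine count = 17; |E(F_13)| = 18.

Discriminant check: Δ ∝ 4a³ + 27b² = 4·2³ + 27·3² = 4·8 + 27·9 ≡ 2 (mod 13). Nonzero ⇒ E is nonsingular.
For each x ∈ F_13, compute rhs = x³ + 2·x + 3 mod 13, then count y ∈ F_13 with y² ≡ rhs.
  x = 0: rhs = 3, matching y values: 4, 9 (2 points).
  x = 1: rhs = 6, matching y values: none (0 points).
  x = 2: rhs = 2, matching y values: none (0 points).
  x = 3: rhs = 10, matching y values: 6, 7 (2 points).
  x = 4: rhs = 10, matching y values: 6, 7 (2 points).
  x = 5: rhs = 8, matching y values: none (0 points).
  x = 6: rhs = 10, matching y values: 6, 7 (2 points).
  x = 7: rhs = 9, matching y values: 3, 10 (2 points).
  x = 8: rhs = 11, matching y values: none (0 points).
  x = 9: rhs = 9, matching y values: 3, 10 (2 points).
  x = 10: rhs = 9, matching y values: 3, 10 (2 points).
  x = 11: rhs = 4, matching y values: 2, 11 (2 points).
  x = 12: rhs = 0, matching y values: 0 (1 points).
Total affine count: 17.
Full point count |E(F_13)| = 17 + 1 = 18.
Hasse bound: |18 − (13+1)| = |4| = 4 ≤ 2√13 ≈ 7.2111 ✓.


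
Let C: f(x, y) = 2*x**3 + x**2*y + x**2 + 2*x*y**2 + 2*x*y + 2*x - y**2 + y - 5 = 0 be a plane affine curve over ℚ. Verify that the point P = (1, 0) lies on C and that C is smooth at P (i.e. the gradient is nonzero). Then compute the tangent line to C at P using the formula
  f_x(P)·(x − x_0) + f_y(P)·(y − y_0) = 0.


Tangent line at P: 10*x + 4*y - 10 = 0.

Step 1: f(1, 0) = 0, so P lies on C.
Step 2: partial derivatives
  f_x(x, y) = 6*x**2 + 2*x*y + 2*x + 2*y**2 + 2*y + 2, f_y(x, y) = x**2 + 4*x*y + 2*x - 2*y + 1.
  f_x(P) = 10, f_y(P) = 4 (gradient nonzero, so P is smooth).
Step 3: tangent line at P: 10·(x − 1) + 4·(y − 0) = 0.
Expanding: 10*x + 4*y - 10 = 0.


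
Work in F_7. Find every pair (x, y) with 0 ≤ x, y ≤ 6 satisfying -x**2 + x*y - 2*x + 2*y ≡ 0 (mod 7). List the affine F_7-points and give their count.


Affine F_7-points: {(0, 0), (1, 1), (2, 2), (3, 3), (4, 4), (5, 0), (5, 1), (5, 2), (5, 3), (5, 4), (5, 5), (5, 6), (6, 6)}; count = 13.

For each of the 49 pairs (x, y) ∈ F_7², evaluate f(x, y) mod 7. Record the zeros.
  x = 0: [0↦0, 1↦2, 2↦4, 3↦6, 4↦1, 5↦3, 6↦5]  zeros at y ∈ {0}
  x = 1: [0↦4, 1↦0, 2↦3, 3↦6, 4↦2, 5↦5, 6↦1]  zeros at y ∈ {1}
  x = 2: [0↦6, 1↦3, 2↦0, 3↦4, 4↦1, 5↦5, 6↦2]  zeros at y ∈ {2}
  x = 3: [0↦6, 1↦4, 2↦2, 3↦0, 4↦5, 5↦3, 6↦1]  zeros at y ∈ {3}
  x = 4: [0↦4, 1↦3, 2↦2, 3↦1, 4↦0, 5↦6, 6↦5]  zeros at y ∈ {4}
  x = 5: [0↦0, 1↦0, 2↦0, 3↦0, 4↦0, 5↦0, 6↦0]  zeros at y ∈ {0, 1, 2, 3, 4, 5, 6}
  x = 6: [0↦1, 1↦2, 2↦3, 3↦4, 4↦5, 5↦6, 6↦0]  zeros at y ∈ {6}
Collecting zeros: affine points = {(0, 0), (1, 1), (2, 2), (3, 3), (4, 4), (5, 0), (5, 1), (5, 2), (5, 3), (5, 4), (5, 5), (5, 6), (6, 6)}.
Total count |C(F_7)_aff| = 13.


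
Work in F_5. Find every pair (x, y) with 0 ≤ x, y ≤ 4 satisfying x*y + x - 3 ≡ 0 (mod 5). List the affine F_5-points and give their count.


Affine F_5-points: {(1, 2), (2, 3), (3, 0), (4, 1)}; count = 4.

For each of the 25 pairs (x, y) ∈ F_5², evaluate f(x, y) mod 5. Record the zeros.
  x = 0: [0↦2, 1↦2, 2↦2, 3↦2, 4↦2]  zeros at y ∈ ∅
  x = 1: [0↦3, 1↦4, 2↦0, 3↦1, 4↦2]  zeros at y ∈ {2}
  x = 2: [0↦4, 1↦1, 2↦3, 3↦0, 4↦2]  zeros at y ∈ {3}
  x = 3: [0↦0, 1↦3, 2↦1, 3↦4, 4↦2]  zeros at y ∈ {0}
  x = 4: [0↦1, 1↦0, 2↦4, 3↦3, 4↦2]  zeros at y ∈ {1}
Collecting zeros: affine points = {(1, 2), (2, 3), (3, 0), (4, 1)}.
Total count |C(F_5)_aff| = 4.


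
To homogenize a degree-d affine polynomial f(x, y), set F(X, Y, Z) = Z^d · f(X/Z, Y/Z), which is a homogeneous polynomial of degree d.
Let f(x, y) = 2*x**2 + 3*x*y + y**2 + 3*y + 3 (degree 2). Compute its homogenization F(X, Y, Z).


F(X, Y, Z) = 2*X**2 + 3*X*Y + Y**2 + 3*Y*Z + 3*Z**2

deg(f) = 2.
Substitute x = X/Z, y = Y/Z into f, then multiply by Z^2.
  monomial 2·x^2·y^0 ↦ 2·X^2·Y^0·Z^0.
  monomial 3·x^1·y^1 ↦ 3·X^1·Y^1·Z^0.
  monomial 1·x^0·y^2 ↦ 1·X^0·Y^2·Z^0.
  monomial 3·x^0·y^1 ↦ 3·X^0·Y^1·Z^1.
  monomial 3·x^0·y^0 ↦ 3·X^0·Y^0·Z^2.
Collecting: F(X, Y, Z) = 2*X**2 + 3*X*Y + Y**2 + 3*Y*Z + 3*Z**2.


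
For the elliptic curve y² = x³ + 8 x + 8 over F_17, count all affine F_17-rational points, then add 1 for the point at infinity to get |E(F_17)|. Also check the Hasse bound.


Affine points = {(0, 5), (0, 12), (1, 0), (2, 7), (2, 10), (3, 5), (3, 12), (4, 6), (4, 11), (6, 0), (7, 4), (7, 13), (10, 0), (11, 4), (11, 13), (12, 8), (12, 9), (14, 5), (14, 12), (15, 1), (15, 16), (16, 4), (16, 13)}; affine count = 23; |E(F_17)| = 24.

Discriminant check: Δ ∝ 4a³ + 27b² = 4·8³ + 27·8² = 4·512 + 27·64 ≡ 2 (mod 17). Nonzero ⇒ E is nonsingular.
For each x ∈ F_17, compute rhs = x³ + 8·x + 8 mod 17, then count y ∈ F_17 with y² ≡ rhs.
  x = 0: rhs = 8, matching y values: 5, 12 (2 points).
  x = 1: rhs = 0, matching y values: 0 (1 points).
  x = 2: rhs = 15, matching y values: 7, 10 (2 points).
  x = 3: rhs = 8, matching y values: 5, 12 (2 points).
  x = 4: rhs = 2, matching y values: 6, 11 (2 points).
  x = 5: rhs = 3, matching y values: none (0 points).
  x = 6: rhs = 0, matching y values: 0 (1 points).
  x = 7: rhs = 16, matching y values: 4, 13 (2 points).
  x = 8: rhs = 6, matching y values: none (0 points).
  x = 9: rhs = 10, matching y values: none (0 points).
  x = 10: rhs = 0, matching y values: 0 (1 points).
  x = 11: rhs = 16, matching y values: 4, 13 (2 points).
  x = 12: rhs = 13, matching y values: 8, 9 (2 points).
  x = 13: rhs = 14, matching y values: none (0 points).
  x = 14: rhs = 8, matching y values: 5, 12 (2 points).
  x = 15: rhs = 1, matching y values: 1, 16 (2 points).
  x = 16: rhs = 16, matching y values: 4, 13 (2 points).
Total affine count: 23.
Full point count |E(F_17)| = 23 + 1 = 24.
Hasse bound: |24 − (17+1)| = |6| = 6 ≤ 2√17 ≈ 8.2462 ✓.


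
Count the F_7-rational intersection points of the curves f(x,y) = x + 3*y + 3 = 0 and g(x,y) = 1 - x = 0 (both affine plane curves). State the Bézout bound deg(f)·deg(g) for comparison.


Common zeros: {(1, 1)}; count = 1; Bézout bound = 1.

deg(f) = 1, deg(g) = 1, so Bézout bound = 1.
Scan x ∈ F_7. For each x, list the y ∈ F_7 with f(x, y) ≡ 0 and those with g(x, y) ≡ 0 (mod 7); the common zeros in that column are the intersection.
  x = 0: f ≡ 0 at y ∈ {6}; g ≡ 0 at y ∈ ∅; common: ∅.
  x = 1: f ≡ 0 at y ∈ {1}; g ≡ 0 at y ∈ {0, 1, 2, 3, 4, 5, 6}; common: {1}.
  x = 2: f ≡ 0 at y ∈ {3}; g ≡ 0 at y ∈ ∅; common: ∅.
  x = 3: f ≡ 0 at y ∈ {5}; g ≡ 0 at y ∈ ∅; common: ∅.
  x = 4: f ≡ 0 at y ∈ {0}; g ≡ 0 at y ∈ ∅; common: ∅.
  x = 5: f ≡ 0 at y ∈ {2}; g ≡ 0 at y ∈ ∅; common: ∅.
  x = 6: f ≡ 0 at y ∈ {4}; g ≡ 0 at y ∈ ∅; common: ∅.
Collecting: common zeros = {(1, 1)}, so the count is 1.
Comparison with the Bézout bound: 1 ≤ 1 = deg(f)·deg(g), as expected for curves with no common component (the bound is attained).


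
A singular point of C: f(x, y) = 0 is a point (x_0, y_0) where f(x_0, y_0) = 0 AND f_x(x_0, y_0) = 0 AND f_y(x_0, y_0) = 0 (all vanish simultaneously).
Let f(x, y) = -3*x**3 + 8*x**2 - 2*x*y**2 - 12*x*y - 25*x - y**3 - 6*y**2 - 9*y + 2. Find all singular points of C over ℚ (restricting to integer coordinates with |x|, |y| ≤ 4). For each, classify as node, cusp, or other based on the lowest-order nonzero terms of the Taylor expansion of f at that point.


Singular points: {(1, -3)}; classification: node.

Compute partial derivatives:
  f_x = -9*x**2 + 16*x - 2*y**2 - 12*y - 25.
  f_y = -4*x*y - 12*x - 3*y**2 - 12*y - 9.
Scan x_0 ∈ {−4, ..., 4}. For each x_0, f_y(x_0, y) is a polynomial in y; find its integer roots y ∈ {−4, ..., 4}, then test f_x and f at those candidates.
  x = -4: f_y(-4, y) = -3*y**2 + 4*y + 39; vanishes at y ∈ {-3}. (-4, -3): f_x = -215 ≠ 0.
  x = -3: f_y(-3, y) = 27 - 3*y**2; vanishes at y ∈ {-3, 3}. (-3, -3): f_x = -136 ≠ 0; (-3, 3): f_x = -208 ≠ 0.
  x = -2: f_y(-2, y) = -3*y**2 - 4*y + 15; vanishes at y ∈ {-3}. (-2, -3): f_x = -75 ≠ 0.
  x = -1: f_y(-1, y) = -3*y**2 - 8*y + 3; vanishes at y ∈ {-3}. (-1, -3): f_x = -32 ≠ 0.
  x = 0: f_y(0, y) = -3*y**2 - 12*y - 9; vanishes at y ∈ {-3, -1}. (0, -3): f_x = -7 ≠ 0; (0, -1): f_x = -15 ≠ 0.
  x = 1: f_y(1, y) = -3*y**2 - 16*y - 21; vanishes at y ∈ {-3}. (1, -3): f_x = 0, f = 0 — SINGULAR.
  x = 2: f_y(2, y) = -3*y**2 - 20*y - 33; vanishes at y ∈ {-3}. (2, -3): f_x = -11 ≠ 0.
  x = 3: f_y(3, y) = -3*y**2 - 24*y - 45; vanishes at y ∈ {-3}. (3, -3): f_x = -40 ≠ 0.
  x = 4: f_y(4, y) = -3*y**2 - 28*y - 57; vanishes at y ∈ {-3}. (4, -3): f_x = -87 ≠ 0.
Only singular point on the grid: (1, -3).
Classify: substitute x = 1 + u, y = -3 + v and expand: f = -3*u**3 - u**2 - 2*u*v**2 - v**3 + v**2.
No constant or linear terms (consistent with a singular point). Quadratic part: -u**2 + v**2. Cubic part: -3*u**3 - 2*u*v**2 - v**3.
The quadratic part v**2 - u**2 = (v − u)(v + u) splits into two distinct linear factors, so there are two distinct tangent lines y − -3 = ±(x − 1) — this is a node (ordinary double point).
Classification: node.


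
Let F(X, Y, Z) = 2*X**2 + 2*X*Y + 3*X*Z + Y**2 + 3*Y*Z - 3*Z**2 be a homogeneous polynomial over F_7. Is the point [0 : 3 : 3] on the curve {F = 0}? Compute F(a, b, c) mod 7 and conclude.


F(0,3,3) ≡ 2 (mod 7); P is NOT on the curve.

Evaluate F(0, 3, 3) term-by-term (mod 7).
  2*X**2 ↦ 2·0·1·1 = 0
  2*X*Y ↦ 2·0·3·1 = 0
  3*X*Z ↦ 3·0·1·3 = 0
  Y**2 ↦ 1·1·9·1 = 9
  3*Y*Z ↦ 3·1·3·3 = 27
  -3*Z**2 ↦ -3·1·1·9 = -27
Sum: F(0, 3, 3) = (0) + (0) + (0) + (9) + (27) + (-27) = 9.
Reducing mod 7: 9 ≡ 2 (mod 7).
Since F(a, b, c) ≡ 2 ≠ 0 (mod 7), P does NOT lie on the curve.


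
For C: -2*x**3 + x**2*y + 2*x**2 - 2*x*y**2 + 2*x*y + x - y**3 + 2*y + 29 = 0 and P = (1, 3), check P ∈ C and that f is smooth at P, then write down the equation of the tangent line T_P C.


Tangent line at P: -7*x - 34*y + 109 = 0.

Step 1: f(1, 3) = 0, so P lies on C.
Step 2: partial derivatives
  f_x(x, y) = -6*x**2 + 2*x*y + 4*x - 2*y**2 + 2*y + 1, f_y(x, y) = x**2 - 4*x*y + 2*x - 3*y**2 + 2.
  f_x(P) = -7, f_y(P) = -34 (gradient nonzero, so P is smooth).
Step 3: tangent line at P: -7·(x − 1) + -34·(y − 3) = 0.
Expanding: -7*x - 34*y + 109 = 0.


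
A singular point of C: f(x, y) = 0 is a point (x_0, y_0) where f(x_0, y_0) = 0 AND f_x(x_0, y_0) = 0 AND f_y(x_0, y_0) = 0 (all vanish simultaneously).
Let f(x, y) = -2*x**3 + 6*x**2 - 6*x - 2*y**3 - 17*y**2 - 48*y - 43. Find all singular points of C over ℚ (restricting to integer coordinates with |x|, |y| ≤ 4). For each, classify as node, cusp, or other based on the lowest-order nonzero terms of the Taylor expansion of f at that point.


Singular points: {(1, -3)}; classification: cusp.

Compute partial derivatives:
  f_x = -6*x**2 + 12*x - 6.
  f_y = -6*y**2 - 34*y - 48.
Scan x_0 ∈ {−4, ..., 4}. For each x_0, f_y(x_0, y) is a polynomial in y; find its integer roots y ∈ {−4, ..., 4}, then test f_x and f at those candidates.
  x = -4: f_y(-4, y) = -6*y**2 - 34*y - 48; vanishes at y ∈ {-3}. (-4, -3): f_x = -150 ≠ 0.
  x = -3: f_y(-3, y) = -6*y**2 - 34*y - 48; vanishes at y ∈ {-3}. (-3, -3): f_x = -96 ≠ 0.
  x = -2: f_y(-2, y) = -6*y**2 - 34*y - 48; vanishes at y ∈ {-3}. (-2, -3): f_x = -54 ≠ 0.
  x = -1: f_y(-1, y) = -6*y**2 - 34*y - 48; vanishes at y ∈ {-3}. (-1, -3): f_x = -24 ≠ 0.
  x = 0: f_y(0, y) = -6*y**2 - 34*y - 48; vanishes at y ∈ {-3}. (0, -3): f_x = -6 ≠ 0.
  x = 1: f_y(1, y) = -6*y**2 - 34*y - 48; vanishes at y ∈ {-3}. (1, -3): f_x = 0, f = 0 — SINGULAR.
  x = 2: f_y(2, y) = -6*y**2 - 34*y - 48; vanishes at y ∈ {-3}. (2, -3): f_x = -6 ≠ 0.
  x = 3: f_y(3, y) = -6*y**2 - 34*y - 48; vanishes at y ∈ {-3}. (3, -3): f_x = -24 ≠ 0.
  x = 4: f_y(4, y) = -6*y**2 - 34*y - 48; vanishes at y ∈ {-3}. (4, -3): f_x = -54 ≠ 0.
Only singular point on the grid: (1, -3).
Classify: substitute x = 1 + u, y = -3 + v and expand: f = -2*u**3 - 2*v**3 + v**2.
No constant or linear terms (consistent with a singular point). Quadratic part: v**2. Cubic part: -2*u**3 - 2*v**3.
The quadratic part v**2 is a perfect square, so there is a single (double) tangent line v = 0, i.e. y = -3. Restricting the cubic part to that line (v = 0) leaves -2*u**3 ≠ 0, so f is not divisible by v and the branch is v² ≈ 2*u**3 to lowest order — this is a cusp.
Classification: cusp.


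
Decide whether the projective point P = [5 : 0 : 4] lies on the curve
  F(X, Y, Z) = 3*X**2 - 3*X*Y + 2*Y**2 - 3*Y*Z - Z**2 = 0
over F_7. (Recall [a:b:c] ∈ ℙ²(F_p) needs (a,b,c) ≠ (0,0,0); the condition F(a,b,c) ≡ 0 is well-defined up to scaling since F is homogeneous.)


F(5,0,4) ≡ 3 (mod 7); P is NOT on the curve.

Evaluate F(5, 0, 4) term-by-term (mod 7).
  3*X**2 ↦ 3·25·1·1 = 75
  -3*X*Y ↦ -3·5·0·1 = 0
  2*Y**2 ↦ 2·1·0·1 = 0
  -3*Y*Z ↦ -3·1·0·4 = 0
  -Z**2 ↦ -1·1·1·16 = -16
Sum: F(5, 0, 4) = (75) + (0) + (0) + (0) + (-16) = 59.
Reducing mod 7: 59 ≡ 3 (mod 7).
Since F(a, b, c) ≡ 3 ≠ 0 (mod 7), P does NOT lie on the curve.


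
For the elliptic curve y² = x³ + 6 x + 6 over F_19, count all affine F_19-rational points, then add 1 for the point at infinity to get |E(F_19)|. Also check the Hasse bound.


Affine points = {(0, 5), (0, 14), (2, 8), (2, 11), (5, 3), (5, 16), (6, 7), (6, 12), (7, 7), (7, 12), (11, 4), (11, 15), (12, 1), (12, 18), (13, 1), (13, 18), (17, 9), (17, 10)}; affine count = 18; |E(F_19)| = 19.

Discriminant check: Δ ∝ 4a³ + 27b² = 4·6³ + 27·6² = 4·216 + 27·36 ≡ 12 (mod 19). Nonzero ⇒ E is nonsingular.
For each x ∈ F_19, compute rhs = x³ + 6·x + 6 mod 19, then count y ∈ F_19 with y² ≡ rhs.
  x = 0: rhs = 6, matching y values: 5, 14 (2 points).
  x = 1: rhs = 13, matching y values: none (0 points).
  x = 2: rhs = 7, matching y values: 8, 11 (2 points).
  x = 3: rhs = 13, matching y values: none (0 points).
  x = 4: rhs = 18, matching y values: none (0 points).
  x = 5: rhs = 9, matching y values: 3, 16 (2 points).
  x = 6: rhs = 11, matching y values: 7, 12 (2 points).
  x = 7: rhs = 11, matching y values: 7, 12 (2 points).
  x = 8: rhs = 15, matching y values: none (0 points).
  x = 9: rhs = 10, matching y values: none (0 points).
  x = 10: rhs = 2, matching y values: none (0 points).
  x = 11: rhs = 16, matching y values: 4, 15 (2 points).
  x = 12: rhs = 1, matching y values: 1, 18 (2 points).
  x = 13: rhs = 1, matching y values: 1, 18 (2 points).
  x = 14: rhs = 3, matching y values: none (0 points).
  x = 15: rhs = 13, matching y values: none (0 points).
  x = 16: rhs = 18, matching y values: none (0 points).
  x = 17: rhs = 5, matching y values: 9, 10 (2 points).
  x = 18: rhs = 18, matching y values: none (0 points).
Total affine count: 18.
Full point count |E(F_19)| = 18 + 1 = 19.
Hasse bound: |19 − (19+1)| = |-1| = 1 ≤ 2√19 ≈ 8.7178 ✓.


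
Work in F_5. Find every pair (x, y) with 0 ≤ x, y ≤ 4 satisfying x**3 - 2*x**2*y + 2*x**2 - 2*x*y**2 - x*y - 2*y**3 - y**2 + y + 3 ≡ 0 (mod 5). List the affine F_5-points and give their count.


Affine F_5-points: {(0, 2), (2, 2), (2, 4)}; count = 3.

For each of the 25 pairs (x, y) ∈ F_5², evaluate f(x, y) mod 5. Record the zeros.
  x = 0: [0↦3, 1↦1, 2↦0, 3↦3, 4↦3]  zeros at y ∈ {2}
  x = 1: [0↦1, 1↦4, 2↦4, 3↦4, 4↦2]  zeros at y ∈ ∅
  x = 2: [0↦4, 1↦3, 2↦0, 3↦3, 4↦0]  zeros at y ∈ {2, 4}
  x = 3: [0↦3, 1↦4, 2↦4, 3↦1, 4↦3]  zeros at y ∈ ∅
  x = 4: [0↦4, 1↦3, 2↦2, 3↦4, 4↦2]  zeros at y ∈ ∅
Collecting zeros: affine points = {(0, 2), (2, 2), (2, 4)}.
Total count |C(F_5)_aff| = 3.


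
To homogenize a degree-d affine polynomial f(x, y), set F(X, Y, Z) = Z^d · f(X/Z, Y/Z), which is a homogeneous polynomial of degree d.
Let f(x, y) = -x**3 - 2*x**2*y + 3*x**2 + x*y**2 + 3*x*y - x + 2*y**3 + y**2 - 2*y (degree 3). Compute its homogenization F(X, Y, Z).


F(X, Y, Z) = -X**3 - 2*X**2*Y + 3*X**2*Z + X*Y**2 + 3*X*Y*Z - X*Z**2 + 2*Y**3 + Y**2*Z - 2*Y*Z**2

deg(f) = 3.
Substitute x = X/Z, y = Y/Z into f, then multiply by Z^3.
  monomial -1·x^3·y^0 ↦ -1·X^3·Y^0·Z^0.
  monomial -2·x^2·y^1 ↦ -2·X^2·Y^1·Z^0.
  monomial 3·x^2·y^0 ↦ 3·X^2·Y^0·Z^1.
  monomial 1·x^1·y^2 ↦ 1·X^1·Y^2·Z^0.
  monomial 3·x^1·y^1 ↦ 3·X^1·Y^1·Z^1.
  monomial -1·x^1·y^0 ↦ -1·X^1·Y^0·Z^2.
  monomial 2·x^0·y^3 ↦ 2·X^0·Y^3·Z^0.
  monomial 1·x^0·y^2 ↦ 1·X^0·Y^2·Z^1.
  monomial -2·x^0·y^1 ↦ -2·X^0·Y^1·Z^2.
Collecting: F(X, Y, Z) = -X**3 - 2*X**2*Y + 3*X**2*Z + X*Y**2 + 3*X*Y*Z - X*Z**2 + 2*Y**3 + Y**2*Z - 2*Y*Z**2.


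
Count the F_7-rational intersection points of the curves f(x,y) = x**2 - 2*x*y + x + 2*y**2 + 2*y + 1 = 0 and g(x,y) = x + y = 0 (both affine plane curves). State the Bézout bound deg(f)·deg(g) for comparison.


Common zeros: {(4, 3), (6, 1)}; count = 2; Bézout bound = 2.

deg(f) = 2, deg(g) = 1, so Bézout bound = 2.
Scan x ∈ F_7. For each x, list the y ∈ F_7 with f(x, y) ≡ 0 and those with g(x, y) ≡ 0 (mod 7); the common zeros in that column are the intersection.
  x = 0: f ≡ 0 at y ∈ ∅; g ≡ 0 at y ∈ {0}; common: ∅.
  x = 1: f ≡ 0 at y ∈ {3, 4}; g ≡ 0 at y ∈ {6}; common: ∅.
  x = 2: f ≡ 0 at y ∈ {0, 1}; g ≡ 0 at y ∈ {5}; common: ∅.
  x = 3: f ≡ 0 at y ∈ ∅; g ≡ 0 at y ∈ {4}; common: ∅.
  x = 4: f ≡ 0 at y ∈ {0, 3}; g ≡ 0 at y ∈ {3}; common: {3}.
  x = 5: f ≡ 0 at y ∈ ∅; g ≡ 0 at y ∈ {2}; common: ∅.
  x = 6: f ≡ 0 at y ∈ {1, 4}; g ≡ 0 at y ∈ {1}; common: {1}.
Collecting: common zeros = {(4, 3), (6, 1)}, so the count is 2.
Comparison with the Bézout bound: 2 ≤ 2 = deg(f)·deg(g), as expected for curves with no common component (the bound is attained).


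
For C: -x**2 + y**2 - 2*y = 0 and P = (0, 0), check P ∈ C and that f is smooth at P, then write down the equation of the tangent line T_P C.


Tangent line at P: -2*y = 0.

Step 1: f(0, 0) = 0, so P lies on C.
Step 2: partial derivatives
  f_x(x, y) = -2*x, f_y(x, y) = 2*y - 2.
  f_x(P) = 0, f_y(P) = -2 (gradient nonzero, so P is smooth).
Step 3: tangent line at P: 0·(x − 0) + -2·(y − 0) = 0.
Expanding: -2*y = 0.


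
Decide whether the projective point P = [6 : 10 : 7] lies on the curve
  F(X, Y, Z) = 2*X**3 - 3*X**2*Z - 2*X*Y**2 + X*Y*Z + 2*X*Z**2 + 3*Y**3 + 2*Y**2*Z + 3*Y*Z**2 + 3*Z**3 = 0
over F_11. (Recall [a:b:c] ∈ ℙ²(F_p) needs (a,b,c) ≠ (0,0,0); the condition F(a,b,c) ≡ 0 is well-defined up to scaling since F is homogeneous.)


F(6,10,7) ≡ 3 (mod 11); P is NOT on the curve.

Evaluate F(6, 10, 7) term-by-term (mod 11).
  2*X**3 ↦ 2·216·1·1 = 432
  -3*X**2*Z ↦ -3·36·1·7 = -756
  -2*X*Y**2 ↦ -2·6·100·1 = -1200
  X*Y*Z ↦ 1·6·10·7 = 420
  2*X*Z**2 ↦ 2·6·1·49 = 588
  3*Y**3 ↦ 3·1·1000·1 = 3000
  2*Y**2*Z ↦ 2·1·100·7 = 1400
  3*Y*Z**2 ↦ 3·1·10·49 = 1470
  3*Z**3 ↦ 3·1·1·343 = 1029
Sum: F(6, 10, 7) = (432) + (-756) + (-1200) + (420) + (588) + (3000) + (1400) + (1470) + (1029) = 6383.
Reducing mod 11: 6383 ≡ 3 (mod 11).
Since F(a, b, c) ≡ 3 ≠ 0 (mod 11), P does NOT lie on the curve.


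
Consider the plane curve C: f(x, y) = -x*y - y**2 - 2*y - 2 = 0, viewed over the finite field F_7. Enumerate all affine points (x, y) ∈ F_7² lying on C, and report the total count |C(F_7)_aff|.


Affine F_7-points: {(1, 5), (1, 6), (2, 1), (2, 2), (4, 4), (6, 3)}; count = 6.

For each of the 49 pairs (x, y) ∈ F_7², evaluate f(x, y) mod 7. Record the zeros.
  x = 0: [0↦5, 1↦2, 2↦4, 3↦4, 4↦2, 5↦5, 6↦6]  zeros at y ∈ ∅
  x = 1: [0↦5, 1↦1, 2↦2, 3↦1, 4↦5, 5↦0, 6↦0]  zeros at y ∈ {5, 6}
  x = 2: [0↦5, 1↦0, 2↦0, 3↦5, 4↦1, 5↦2, 6↦1]  zeros at y ∈ {1, 2}
  x = 3: [0↦5, 1↦6, 2↦5, 3↦2, 4↦4, 5↦4, 6↦2]  zeros at y ∈ ∅
  x = 4: [0↦5, 1↦5, 2↦3, 3↦6, 4↦0, 5↦6, 6↦3]  zeros at y ∈ {4}
  x = 5: [0↦5, 1↦4, 2↦1, 3↦3, 4↦3, 5↦1, 6↦4]  zeros at y ∈ ∅
  x = 6: [0↦5, 1↦3, 2↦6, 3↦0, 4↦6, 5↦3, 6↦5]  zeros at y ∈ {3}
Collecting zeros: affine points = {(1, 5), (1, 6), (2, 1), (2, 2), (4, 4), (6, 3)}.
Total count |C(F_7)_aff| = 6.


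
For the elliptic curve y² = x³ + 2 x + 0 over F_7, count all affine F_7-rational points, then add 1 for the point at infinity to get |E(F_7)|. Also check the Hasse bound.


Affine points = {(0, 0), (4, 3), (4, 4), (5, 3), (5, 4), (6, 2), (6, 5)}; affine count = 7; |E(F_7)| = 8.

Discriminant check: Δ ∝ 4a³ + 27b² = 4·2³ + 27·0² = 4·8 + 27·0 ≡ 4 (mod 7). Nonzero ⇒ E is nonsingular.
For each x ∈ F_7, compute rhs = x³ + 2·x + 0 mod 7, then count y ∈ F_7 with y² ≡ rhs.
  x = 0: rhs = 0, matching y values: 0 (1 points).
  x = 1: rhs = 3, matching y values: none (0 points).
  x = 2: rhs = 5, matching y values: none (0 points).
  x = 3: rhs = 5, matching y values: none (0 points).
  x = 4: rhs = 2, matching y values: 3, 4 (2 points).
  x = 5: rhs = 2, matching y values: 3, 4 (2 points).
  x = 6: rhs = 4, matching y values: 2, 5 (2 points).
Total affine count: 7.
Full point count |E(F_7)| = 7 + 1 = 8.
Hasse bound: |8 − (7+1)| = |0| = 0 ≤ 2√7 ≈ 5.2915 ✓.


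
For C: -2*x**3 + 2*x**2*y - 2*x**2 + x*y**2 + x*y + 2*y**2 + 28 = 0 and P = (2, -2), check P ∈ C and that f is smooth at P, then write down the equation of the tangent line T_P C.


Tangent line at P: -46*x - 6*y + 80 = 0.

Step 1: f(2, -2) = 0, so P lies on C.
Step 2: partial derivatives
  f_x(x, y) = -6*x**2 + 4*x*y - 4*x + y**2 + y, f_y(x, y) = 2*x**2 + 2*x*y + x + 4*y.
  f_x(P) = -46, f_y(P) = -6 (gradient nonzero, so P is smooth).
Step 3: tangent line at P: -46·(x − 2) + -6·(y − -2) = 0.
Expanding: -46*x - 6*y + 80 = 0.


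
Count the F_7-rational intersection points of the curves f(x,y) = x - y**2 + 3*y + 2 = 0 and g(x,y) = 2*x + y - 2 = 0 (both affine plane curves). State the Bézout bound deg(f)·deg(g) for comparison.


Common zeros: ∅; count = 0; Bézout bound = 2.

deg(f) = 2, deg(g) = 1, so Bézout bound = 2.
Scan x ∈ F_7. For each x, list the y ∈ F_7 with f(x, y) ≡ 0 and those with g(x, y) ≡ 0 (mod 7); the common zeros in that column are the intersection.
  x = 0: f ≡ 0 at y ∈ ∅; g ≡ 0 at y ∈ {2}; common: ∅.
  x = 1: f ≡ 0 at y ∈ {5}; g ≡ 0 at y ∈ {0}; common: ∅.
  x = 2: f ≡ 0 at y ∈ {4, 6}; g ≡ 0 at y ∈ {5}; common: ∅.
  x = 3: f ≡ 0 at y ∈ {1, 2}; g ≡ 0 at y ∈ {3}; common: ∅.
  x = 4: f ≡ 0 at y ∈ ∅; g ≡ 0 at y ∈ {1}; common: ∅.
  x = 5: f ≡ 0 at y ∈ {0, 3}; g ≡ 0 at y ∈ {6}; common: ∅.
  x = 6: f ≡ 0 at y ∈ ∅; g ≡ 0 at y ∈ {4}; common: ∅.
Collecting: common zeros = ∅, so the count is 0.
Comparison with the Bézout bound: 0 ≤ 2 = deg(f)·deg(g), as expected for curves with no common component (the affine F_7-count falls short of the bound because intersections may lie at infinity, over extension fields, or carry multiplicity).


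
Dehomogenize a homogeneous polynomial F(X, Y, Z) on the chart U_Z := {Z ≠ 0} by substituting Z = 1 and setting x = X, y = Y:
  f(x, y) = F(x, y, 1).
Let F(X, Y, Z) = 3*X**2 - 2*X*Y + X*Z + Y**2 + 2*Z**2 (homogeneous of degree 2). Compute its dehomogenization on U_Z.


f(x, y) = 3*x**2 - 2*x*y + x + y**2 + 2

On U_Z we set Z = 1. Each monomial c·X^i·Y^j·Z^k in F becomes c·x^i·y^j·1^k = c·x^i·y^j.
Substituting Z = 1: F(X, Y, 1) = 3*x**2 - 2*x*y + x + y**2 + 2.
Note: deg(f) ≤ deg(F) = 2; strict inequality happens when F is divisible by Z (lost terms).


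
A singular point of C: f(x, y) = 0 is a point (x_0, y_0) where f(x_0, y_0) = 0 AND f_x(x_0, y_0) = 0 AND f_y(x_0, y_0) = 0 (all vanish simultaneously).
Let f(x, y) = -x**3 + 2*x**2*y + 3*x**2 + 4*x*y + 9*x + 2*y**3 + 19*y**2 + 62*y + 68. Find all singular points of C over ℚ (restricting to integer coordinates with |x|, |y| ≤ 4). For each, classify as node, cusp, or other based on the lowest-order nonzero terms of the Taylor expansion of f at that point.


Singular points: {(-1, -3)}; classification: cusp.

Compute partial derivatives:
  f_x = -3*x**2 + 4*x*y + 6*x + 4*y + 9.
  f_y = 2*x**2 + 4*x + 6*y**2 + 38*y + 62.
Scan x_0 ∈ {−4, ..., 4}. For each x_0, f_y(x_0, y) is a polynomial in y; find its integer roots y ∈ {−4, ..., 4}, then test f_x and f at those candidates.
  x = -4: f_y(-4, y) = 6*y**2 + 38*y + 78; no integer root y with |y| ≤ 4.
  x = -3: f_y(-3, y) = 6*y**2 + 38*y + 68; no integer root y with |y| ≤ 4.
  x = -2: f_y(-2, y) = 6*y**2 + 38*y + 62; no integer root y with |y| ≤ 4.
  x = -1: f_y(-1, y) = 6*y**2 + 38*y + 60; vanishes at y ∈ {-3}. (-1, -3): f_x = 0, f = 0 — SINGULAR.
  x = 0: f_y(0, y) = 6*y**2 + 38*y + 62; no integer root y with |y| ≤ 4.
  x = 1: f_y(1, y) = 6*y**2 + 38*y + 68; no integer root y with |y| ≤ 4.
  x = 2: f_y(2, y) = 6*y**2 + 38*y + 78; no integer root y with |y| ≤ 4.
  x = 3: f_y(3, y) = 6*y**2 + 38*y + 92; no integer root y with |y| ≤ 4.
  x = 4: f_y(4, y) = 6*y**2 + 38*y + 110; no integer root y with |y| ≤ 4.
Only singular point on the grid: (-1, -3).
Classify: substitute x = -1 + u, y = -3 + v and expand: f = -u**3 + 2*u**2*v + 2*v**3 + v**2.
No constant or linear terms (consistent with a singular point). Quadratic part: v**2. Cubic part: -u**3 + 2*u**2*v + 2*v**3.
The quadratic part v**2 is a perfect square, so there is a single (double) tangent line v = 0, i.e. y = -3. Restricting the cubic part to that line (v = 0) leaves -u**3 ≠ 0, so f is not divisible by v and the branch is v² ≈ u**3 to lowest order — this is a cusp.
Classification: cusp.


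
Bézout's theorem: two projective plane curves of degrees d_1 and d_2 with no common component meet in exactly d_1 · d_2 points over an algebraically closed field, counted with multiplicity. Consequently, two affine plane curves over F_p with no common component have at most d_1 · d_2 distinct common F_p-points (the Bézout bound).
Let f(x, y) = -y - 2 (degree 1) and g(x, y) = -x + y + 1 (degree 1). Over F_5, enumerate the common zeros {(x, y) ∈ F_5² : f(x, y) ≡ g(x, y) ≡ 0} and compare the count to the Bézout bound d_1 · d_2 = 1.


Common zeros: {(4, 3)}; count = 1; Bézout bound = 1.

deg(f) = 1, deg(g) = 1, so Bézout bound = 1.
Scan x ∈ F_5. For each x, list the y ∈ F_5 with f(x, y) ≡ 0 and those with g(x, y) ≡ 0 (mod 5); the common zeros in that column are the intersection.
  x = 0: f ≡ 0 at y ∈ {3}; g ≡ 0 at y ∈ {4}; common: ∅.
  x = 1: f ≡ 0 at y ∈ {3}; g ≡ 0 at y ∈ {0}; common: ∅.
  x = 2: f ≡ 0 at y ∈ {3}; g ≡ 0 at y ∈ {1}; common: ∅.
  x = 3: f ≡ 0 at y ∈ {3}; g ≡ 0 at y ∈ {2}; common: ∅.
  x = 4: f ≡ 0 at y ∈ {3}; g ≡ 0 at y ∈ {3}; common: {3}.
Collecting: common zeros = {(4, 3)}, so the count is 1.
Comparison with the Bézout bound: 1 ≤ 1 = deg(f)·deg(g), as expected for curves with no common component (the bound is attained).


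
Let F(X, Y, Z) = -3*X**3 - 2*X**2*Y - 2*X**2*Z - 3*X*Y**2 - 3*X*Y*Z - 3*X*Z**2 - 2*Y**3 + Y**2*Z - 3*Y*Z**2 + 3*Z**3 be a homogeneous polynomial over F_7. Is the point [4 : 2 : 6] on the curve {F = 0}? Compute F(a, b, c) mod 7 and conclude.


F(4,2,6) ≡ 5 (mod 7); P is NOT on the curve.

Evaluate F(4, 2, 6) term-by-term (mod 7).
  -3*X**3 ↦ -3·64·1·1 = -192
  -2*X**2*Y ↦ -2·16·2·1 = -64
  -2*X**2*Z ↦ -2·16·1·6 = -192
  -3*X*Y**2 ↦ -3·4·4·1 = -48
  -3*X*Y*Z ↦ -3·4·2·6 = -144
  -3*X*Z**2 ↦ -3·4·1·36 = -432
  -2*Y**3 ↦ -2·1·8·1 = -16
  Y**2*Z ↦ 1·1·4·6 = 24
  -3*Y*Z**2 ↦ -3·1·2·36 = -216
  3*Z**3 ↦ 3·1·1·216 = 648
Sum: F(4, 2, 6) = (-192) + (-64) + (-192) + (-48) + (-144) + (-432) + (-16) + (24) + (-216) + (648) = -632.
Reducing mod 7: -632 ≡ 5 (mod 7).
Since F(a, b, c) ≡ 5 ≠ 0 (mod 7), P does NOT lie on the curve.


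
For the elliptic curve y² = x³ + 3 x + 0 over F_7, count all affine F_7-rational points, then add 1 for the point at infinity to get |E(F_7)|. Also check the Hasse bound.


Affine points = {(0, 0), (1, 2), (1, 5), (2, 0), (3, 1), (3, 6), (5, 0)}; affine count = 7; |E(F_7)| = 8.

Discriminant check: Δ ∝ 4a³ + 27b² = 4·3³ + 27·0² = 4·27 + 27·0 ≡ 3 (mod 7). Nonzero ⇒ E is nonsingular.
For each x ∈ F_7, compute rhs = x³ + 3·x + 0 mod 7, then count y ∈ F_7 with y² ≡ rhs.
  x = 0: rhs = 0, matching y values: 0 (1 points).
  x = 1: rhs = 4, matching y values: 2, 5 (2 points).
  x = 2: rhs = 0, matching y values: 0 (1 points).
  x = 3: rhs = 1, matching y values: 1, 6 (2 points).
  x = 4: rhs = 6, matching y values: none (0 points).
  x = 5: rhs = 0, matching y values: 0 (1 points).
  x = 6: rhs = 3, matching y values: none (0 points).
Total affine count: 7.
Full point count |E(F_7)| = 7 + 1 = 8.
Hasse bound: |8 − (7+1)| = |0| = 0 ≤ 2√7 ≈ 5.2915 ✓.


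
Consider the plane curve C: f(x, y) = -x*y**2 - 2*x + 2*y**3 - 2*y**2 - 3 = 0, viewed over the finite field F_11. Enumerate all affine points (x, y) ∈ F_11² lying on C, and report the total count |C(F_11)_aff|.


Affine F_11-points: {(0, 3), (1, 3), (1, 6), (1, 9), (2, 3), (2, 5), (3, 3), (4, 0), (4, 3), (5, 3), (5, 7), (5, 10), (6, 3), (7, 3), (7, 4), (8, 3), (9, 3), (10, 1), (10, 2), (10, 3)}; count = 20.

For each of the 121 pairs (x, y) ∈ F_11², evaluate f(x, y) mod 11. Record the zeros.
  x = 0: [0↦8, 1↦8, 2↦5, 3↦0, 4↦5, 5↦10, 6↦5, 7↦2, 8↦2, 9↦6, 10↦4]  zeros at y ∈ {3}
  x = 1: [0↦6, 1↦5, 2↦10, 3↦0, 4↦9, 5↦5, 6↦0, 7↦6, 8↦2, 9↦0, 10↦1]  zeros at y ∈ {3, 6, 9}
  x = 2: [0↦4, 1↦2, 2↦4, 3↦0, 4↦2, 5↦0, 6↦6, 7↦10, 8↦2, 9↦5, 10↦9]  zeros at y ∈ {3, 5}
  x = 3: [0↦2, 1↦10, 2↦9, 3↦0, 4↦6, 5↦6, 6↦1, 7↦3, 8↦2, 9↦10, 10↦6]  zeros at y ∈ {3}
  x = 4: [0↦0, 1↦7, 2↦3, 3↦0, 4↦10, 5↦1, 6↦7, 7↦7, 8↦2, 9↦4, 10↦3]  zeros at y ∈ {0, 3}
  x = 5: [0↦9, 1↦4, 2↦8, 3↦0, 4↦3, 5↦7, 6↦2, 7↦0, 8↦2, 9↦9, 10↦0]  zeros at y ∈ {3, 7, 10}
  x = 6: [0↦7, 1↦1, 2↦2, 3↦0, 4↦7, 5↦2, 6↦8, 7↦4, 8↦2, 9↦3, 10↦8]  zeros at y ∈ {3}
  x = 7: [0↦5, 1↦9, 2↦7, 3↦0, 4↦0, 5↦8, 6↦3, 7↦8, 8↦2, 9↦8, 10↦5]  zeros at y ∈ {3, 4}
  x = 8: [0↦3, 1↦6, 2↦1, 3↦0, 4↦4, 5↦3, 6↦9, 7↦1, 8↦2, 9↦2, 10↦2]  zeros at y ∈ {3}
  x = 9: [0↦1, 1↦3, 2↦6, 3↦0, 4↦8, 5↦9, 6↦4, 7↦5, 8↦2, 9↦7, 10↦10]  zeros at y ∈ {3}
  x = 10: [0↦10, 1↦0, 2↦0, 3↦0, 4↦1, 5↦4, 6↦10, 7↦9, 8↦2, 9↦1, 10↦7]  zeros at y ∈ {1, 2, 3}
Collecting zeros: affine points = {(0, 3), (1, 3), (1, 6), (1, 9), (2, 3), (2, 5), (3, 3), (4, 0), (4, 3), (5, 3), (5, 7), (5, 10), (6, 3), (7, 3), (7, 4), (8, 3), (9, 3), (10, 1), (10, 2), (10, 3)}.
Total count |C(F_11)_aff| = 20.


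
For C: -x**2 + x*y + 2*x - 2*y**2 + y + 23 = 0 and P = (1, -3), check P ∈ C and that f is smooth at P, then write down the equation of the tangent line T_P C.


Tangent line at P: -3*x + 14*y + 45 = 0.

Step 1: f(1, -3) = 0, so P lies on C.
Step 2: partial derivatives
  f_x(x, y) = -2*x + y + 2, f_y(x, y) = x - 4*y + 1.
  f_x(P) = -3, f_y(P) = 14 (gradient nonzero, so P is smooth).
Step 3: tangent line at P: -3·(x − 1) + 14·(y − -3) = 0.
Expanding: -3*x + 14*y + 45 = 0.


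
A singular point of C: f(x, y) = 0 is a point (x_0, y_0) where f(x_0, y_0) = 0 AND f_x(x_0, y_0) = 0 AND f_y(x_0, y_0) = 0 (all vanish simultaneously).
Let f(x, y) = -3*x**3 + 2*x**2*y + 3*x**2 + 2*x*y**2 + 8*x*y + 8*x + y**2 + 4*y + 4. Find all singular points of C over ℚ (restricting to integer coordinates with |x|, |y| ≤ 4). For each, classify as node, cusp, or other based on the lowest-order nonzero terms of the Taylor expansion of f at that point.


Singular points: {(0, -2)}; classification: node.

Compute partial derivatives:
  f_x = -9*x**2 + 4*x*y + 6*x + 2*y**2 + 8*y + 8.
  f_y = 2*x**2 + 4*x*y + 8*x + 2*y + 4.
Scan x_0 ∈ {−4, ..., 4}. For each x_0, f_y(x_0, y) is a polynomial in y; find its integer roots y ∈ {−4, ..., 4}, then test f_x and f at those candidates.
  x = -4: f_y(-4, y) = 4 - 14*y; no integer root y with |y| ≤ 4.
  x = -3: f_y(-3, y) = -10*y - 2; no integer root y with |y| ≤ 4.
  x = -2: f_y(-2, y) = -6*y - 4; no integer root y with |y| ≤ 4.
  x = -1: f_y(-1, y) = -2*y - 2; vanishes at y ∈ {-1}. (-1, -1): f_x = -9 ≠ 0.
  x = 0: f_y(0, y) = 2*y + 4; vanishes at y ∈ {-2}. (0, -2): f_x = 0, f = 0 — SINGULAR.
  x = 1: f_y(1, y) = 6*y + 14; no integer root y with |y| ≤ 4.
  x = 2: f_y(2, y) = 10*y + 28; no integer root y with |y| ≤ 4.
  x = 3: f_y(3, y) = 14*y + 46; no integer root y with |y| ≤ 4.
  x = 4: f_y(4, y) = 18*y + 68; no integer root y with |y| ≤ 4.
Only singular point on the grid: (0, -2).
Classify: substitute x = 0 + u, y = -2 + v and expand: f = -3*u**3 + 2*u**2*v - u**2 + 2*u*v**2 + v**2.
No constant or linear terms (consistent with a singular point). Quadratic part: -u**2 + v**2. Cubic part: -3*u**3 + 2*u**2*v + 2*u*v**2.
The quadratic part v**2 - u**2 = (v − u)(v + u) splits into two distinct linear factors, so there are two distinct tangent lines y − -2 = ±(x − 0) — this is a node (ordinary double point).
Classification: node.
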